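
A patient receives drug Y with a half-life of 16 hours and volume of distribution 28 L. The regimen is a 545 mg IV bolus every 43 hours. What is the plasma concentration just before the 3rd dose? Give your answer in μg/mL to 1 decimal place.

3.5 μg/mL

f = (1/2)^(τ/t½) = (1/2)^(43/16) ≈ 0.1552.
C₀ = D/Vd = 545/28 ≈ 19.464 μg/mL.
Before the 3rd dose, 2 doses have been given. Superposition: Cmin = C₀·(f + f²).
≈ 19.464 × (0.1552 + 0.0241) ≈ 19.464 × 0.1793 ≈ 3.490 μg/mL.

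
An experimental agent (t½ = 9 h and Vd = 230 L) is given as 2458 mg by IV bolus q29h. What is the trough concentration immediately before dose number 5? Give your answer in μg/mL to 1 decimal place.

1.3 μg/mL

f = (1/2)^(τ/t½) = (1/2)^(29/9) ≈ 0.1072.
C₀ = D/Vd = 2458/230 ≈ 10.687 μg/mL.
Before the 5th dose, 4 doses have been given. Superposition: Cmin = C₀·(f + f² + … + f^4).
≈ 10.687 × (0.1072 + 0.0115 + 0.0012 + 0.0001) ≈ 10.687 × 0.1200 ≈ 1.282 μg/mL.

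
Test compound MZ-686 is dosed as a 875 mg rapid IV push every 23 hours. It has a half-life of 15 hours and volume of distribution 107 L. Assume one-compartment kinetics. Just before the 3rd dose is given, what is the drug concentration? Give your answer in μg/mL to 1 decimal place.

f = (1/2)^(τ/t½) = (1/2)^(23/15) ≈ 0.3455.
C₀ = D/Vd = 875/107 ≈ 8.178 μg/mL.
Before the 3rd dose, 2 doses have been given. Superposition: Cmin = C₀·(f + f²).
≈ 8.178 × (0.3455 + 0.1194) ≈ 8.178 × 0.4649 ≈ 3.802 μg/mL.

3.8 μg/mL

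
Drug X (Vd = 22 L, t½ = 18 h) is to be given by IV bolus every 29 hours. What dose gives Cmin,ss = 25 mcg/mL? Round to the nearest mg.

1130 mg

τ/t½ = 29/18 ≈ 1.6111, so f = (1/2)^(29/18) ≈ 0.327346.
Cmin,ss = (D/Vd)·f/(1−f), so D = Cmin,ss·Vd·(1−f)/f.
D = 25 × 22 × (1−f)/f ≈ 25 × 22 × 2.05487 ≈ 1130.18 mg.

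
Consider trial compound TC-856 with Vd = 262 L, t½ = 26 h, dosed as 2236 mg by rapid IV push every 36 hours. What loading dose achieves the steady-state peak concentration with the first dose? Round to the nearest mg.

3624 mg

f = (1/2)^(36/26) ≈ 0.382992; accumulation ratio R = 1/(1−f) ≈ 1.62072.
Loading dose to hit Cmax,ss on first dose: D_load = D_maint·R ≈ 2236 × 1.62072 ≈ 3623.93 mg.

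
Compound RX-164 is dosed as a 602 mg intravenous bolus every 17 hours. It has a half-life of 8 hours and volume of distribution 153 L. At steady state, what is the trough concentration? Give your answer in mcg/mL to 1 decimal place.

k = ln2/t½ = ln2/8 ≈ 0.086643 h⁻¹; fraction remaining f = e^(−kτ) = e^(−0.086643×17) ≈ 0.2293.
Accumulation ratio R = 1/(1 − f) ≈ 1/0.7707 ≈ 1.2975.
Single-dose peak C₀ = D/Vd = 602/153 ≈ 3.935 mcg/mL.
Steady-state peak Cmax,ss = C₀·R ≈ 3.935 × 1.2975 ≈ 5.106 mcg/mL.
Steady-state trough Cmin,ss = Cmax,ss·f ≈ 5.106 × 0.2293 ≈ 1.171 mcg/mL.

1.2 mcg/mL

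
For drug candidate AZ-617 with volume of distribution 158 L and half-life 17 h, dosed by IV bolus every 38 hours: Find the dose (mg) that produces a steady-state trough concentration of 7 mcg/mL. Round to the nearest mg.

τ/t½ = 38/17 ≈ 2.2353, so f = (1/2)^(38/17) ≈ 0.212378.
Cmin,ss = (D/Vd)·f/(1−f), so D = Cmin,ss·Vd·(1−f)/f.
D = 7 × 158 × (1−f)/f ≈ 7 × 158 × 3.70859 ≈ 4101.70 mg.

4102 mg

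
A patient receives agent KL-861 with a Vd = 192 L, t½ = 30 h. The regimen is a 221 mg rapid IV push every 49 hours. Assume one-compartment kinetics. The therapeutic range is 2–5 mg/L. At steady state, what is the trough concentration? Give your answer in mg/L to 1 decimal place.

Over one 49-h interval, 49/30 ≈ 1.6333 half-lives elapse, leaving f ≈ 0.3223 of each dose.
Accumulation ratio R = 1/(1 − f) ≈ 1/0.6777 ≈ 1.4756.
Each bolus raises the concentration by D/Vd = 221/192 ≈ 1.151 mg/L.
Cmax,ss = C₀/(1 − f) ≈ 1.151/0.6777 ≈ 1.698 mg/L.
Steady-state trough Cmin,ss = Cmax,ss·f ≈ 1.698 × 0.3223 ≈ 0.547 mg/L.
Trough 0.5 mg/L vs MEC 2 mg/L: subtherapeutic.

0.5 mg/L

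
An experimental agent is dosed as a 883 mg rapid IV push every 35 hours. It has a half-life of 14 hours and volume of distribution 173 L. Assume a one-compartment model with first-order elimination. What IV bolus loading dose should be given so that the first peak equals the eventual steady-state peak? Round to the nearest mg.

1073 mg

f = (1/2)^(35/14) ≈ 0.176777; accumulation ratio R = 1/(1−f) ≈ 1.21474.
Loading dose to hit Cmax,ss on first dose: D_load = D_maint·R ≈ 883 × 1.21474 ≈ 1072.62 mg.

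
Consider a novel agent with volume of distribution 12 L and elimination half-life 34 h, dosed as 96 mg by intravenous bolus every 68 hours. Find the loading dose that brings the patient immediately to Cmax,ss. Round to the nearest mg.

128 mg

f = (1/2)^(68/34) ≈ 0.250000; accumulation ratio R = 1/(1−f) ≈ 1.33333.
Loading dose to hit Cmax,ss on first dose: D_load = D_maint·R ≈ 96 × 1.33333 ≈ 128.00 mg.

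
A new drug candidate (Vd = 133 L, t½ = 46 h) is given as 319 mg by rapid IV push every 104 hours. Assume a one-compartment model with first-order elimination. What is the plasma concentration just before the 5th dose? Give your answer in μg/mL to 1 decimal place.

0.6 μg/mL

f = (1/2)^(τ/t½) = (1/2)^(104/46) ≈ 0.2086.
C₀ = D/Vd = 319/133 ≈ 2.398 μg/mL.
Before the 5th dose, 4 doses have been given. Superposition: Cmin = C₀·(f + f² + … + f^4).
≈ 2.398 × (0.2086 + 0.0435 + 0.0091 + 0.0019) ≈ 2.398 × 0.2631 ≈ 0.631 μg/mL.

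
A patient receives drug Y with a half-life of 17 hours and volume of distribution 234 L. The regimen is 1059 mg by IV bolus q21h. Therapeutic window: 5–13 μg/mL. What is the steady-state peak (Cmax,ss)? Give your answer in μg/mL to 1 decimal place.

7.9 μg/mL

k = ln2/t½ = ln2/17 ≈ 0.040773 h⁻¹; fraction remaining f = e^(−kτ) = e^(−0.040773×21) ≈ 0.4248.
Accumulation ratio R = 1/(1 − f) ≈ 1/0.5752 ≈ 1.7385.
Single-dose peak C₀ = D/Vd = 1059/234 ≈ 4.526 μg/mL.
Steady-state peak Cmax,ss = C₀·R ≈ 4.526 × 1.7385 ≈ 7.868 μg/mL.
Peak 7.9 μg/mL vs MTC 13 μg/mL: below toxic threshold.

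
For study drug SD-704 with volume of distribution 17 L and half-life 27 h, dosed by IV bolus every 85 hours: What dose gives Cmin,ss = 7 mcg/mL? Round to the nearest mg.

936 mg

τ/t½ = 85/27 ≈ 3.1481, so f = (1/2)^(85/27) ≈ 0.112801.
Cmin,ss = (D/Vd)·f/(1−f), so D = Cmin,ss·Vd·(1−f)/f.
D = 7 × 17 × (1−f)/f ≈ 7 × 17 × 7.86517 ≈ 935.96 mg.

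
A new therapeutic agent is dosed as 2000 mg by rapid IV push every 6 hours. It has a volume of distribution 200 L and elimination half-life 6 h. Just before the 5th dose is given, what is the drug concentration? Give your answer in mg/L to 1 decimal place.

9.4 mg/L

f = (1/2)^(τ/t½) = (1/2)^(6/6) ≈ 0.5000.
C₀ = D/Vd = 2000/200 ≈ 10.000 mg/L.
Before the 5th dose, 4 doses have been given. Superposition: Cmin = C₀·(f + f² + … + f^4).
≈ 10.000 × (0.5000 + 0.2500 + 0.1250 + 0.0625) ≈ 10.000 × 0.9375 ≈ 9.375 mg/L.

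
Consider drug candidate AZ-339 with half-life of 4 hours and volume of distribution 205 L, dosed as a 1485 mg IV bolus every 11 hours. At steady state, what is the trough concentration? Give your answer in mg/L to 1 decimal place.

k = ln2/t½ = ln2/4 ≈ 0.173287 h⁻¹; fraction remaining f = e^(−kτ) = e^(−0.173287×11) ≈ 0.1487.
At steady state, accumulation factor R = 1/(1 − e^(−kτ)) ≈ 1.1747.
Single-dose peak C₀ = D/Vd = 1485/205 ≈ 7.244 mg/L.
Steady-state peak Cmax,ss = C₀·R ≈ 7.244 × 1.1747 ≈ 8.510 mg/L.
Steady-state trough Cmin,ss = Cmax,ss·f ≈ 8.510 × 0.1487 ≈ 1.265 mg/L.

1.3 mg/L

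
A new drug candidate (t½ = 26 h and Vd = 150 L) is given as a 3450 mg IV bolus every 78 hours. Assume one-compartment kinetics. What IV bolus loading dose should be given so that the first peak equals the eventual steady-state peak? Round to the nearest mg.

3943 mg

f = (1/2)^(78/26) ≈ 0.125000; accumulation ratio R = 1/(1−f) ≈ 1.14286.
Loading dose to hit Cmax,ss on first dose: D_load = D_maint·R ≈ 3450 × 1.14286 ≈ 3942.87 mg.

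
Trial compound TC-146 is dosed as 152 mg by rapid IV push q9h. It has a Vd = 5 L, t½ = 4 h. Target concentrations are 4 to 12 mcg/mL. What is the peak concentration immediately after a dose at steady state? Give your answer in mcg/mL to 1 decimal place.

38.5 mcg/mL

τ/t½ = 9/4 ≈ 2.25, so fraction remaining f = (1/2)^(9/4) ≈ 0.2102.
Accumulation ratio R = 1/(1 − f) ≈ 1/0.7898 ≈ 1.2661.
Each bolus raises the concentration by D/Vd = 152/5 ≈ 30.400 mcg/mL.
Cmax,ss = C₀/(1 − f) ≈ 30.400/0.7898 ≈ 38.491 mcg/mL.
Peak 38.5 mcg/mL vs MTC 12 mcg/mL: exceeds toxic threshold.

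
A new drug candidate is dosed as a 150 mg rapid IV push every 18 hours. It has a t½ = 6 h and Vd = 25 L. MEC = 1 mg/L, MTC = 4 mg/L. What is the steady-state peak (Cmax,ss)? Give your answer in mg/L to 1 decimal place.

6.9 mg/L

The dosing interval is 3 half-lives, so f = 2^(−3) = 0.125.
Accumulation ratio R = 1/(1 − f) = 1/0.875 = 8/7.
Single-dose peak C₀ = D/Vd = 150/25 = 6 mg/L.
Steady-state peak Cmax,ss = C₀·R = 6 × 8/7 ≈ 6.857 mg/L.
Peak 6.9 mg/L vs MTC 4 mg/L: exceeds toxic threshold.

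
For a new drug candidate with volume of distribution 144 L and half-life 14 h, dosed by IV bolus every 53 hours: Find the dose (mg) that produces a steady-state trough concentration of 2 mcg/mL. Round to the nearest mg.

3684 mg

τ/t½ = 53/14 ≈ 3.7857, so f = (1/2)^(53/14) ≈ 0.072508.
Cmin,ss = (D/Vd)·f/(1−f), so D = Cmin,ss·Vd·(1−f)/f.
D = 2 × 144 × (1−f)/f ≈ 2 × 144 × 12.79158 ≈ 3683.98 mg.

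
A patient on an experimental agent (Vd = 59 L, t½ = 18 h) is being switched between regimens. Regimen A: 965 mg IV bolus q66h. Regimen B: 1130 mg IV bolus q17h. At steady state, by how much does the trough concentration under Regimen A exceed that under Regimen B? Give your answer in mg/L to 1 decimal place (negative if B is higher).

Regimen A: f = (1/2)^(66/18) ≈ 0.0787; Cmin,ss = (965/59)·f/(1−f) ≈ 1.397 mg/L.
Regimen B: f = (1/2)^(17/18) ≈ 0.5196; Cmin,ss = (1130/59)·f/(1−f) ≈ 20.715 mg/L.
Difference ≈ 1.397 − 20.715 ≈ -19.318 mg/L.

-19.3 mg/L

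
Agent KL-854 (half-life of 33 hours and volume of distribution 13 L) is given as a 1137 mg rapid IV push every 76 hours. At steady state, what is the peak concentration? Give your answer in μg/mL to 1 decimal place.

τ/t½ = 76/33 ≈ 2.303, so fraction remaining f = (1/2)^(76/33) ≈ 0.2026.
At steady state, accumulation factor R = 1/(1 − e^(−kτ)) ≈ 1.2541.
Each bolus raises the concentration by D/Vd = 1137/13 ≈ 87.462 μg/mL.
Cmax,ss = C₀/(1 − f) ≈ 87.462/0.7974 ≈ 109.684 μg/mL.

109.7 μg/mL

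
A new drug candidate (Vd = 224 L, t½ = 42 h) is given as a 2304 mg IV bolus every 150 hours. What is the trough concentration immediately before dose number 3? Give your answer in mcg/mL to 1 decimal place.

f = (1/2)^(τ/t½) = (1/2)^(150/42) ≈ 0.0841.
C₀ = D/Vd = 2304/224 ≈ 10.286 mcg/mL.
Before the 3rd dose, 2 doses have been given. Superposition: Cmin = C₀·(f + f²).
≈ 10.286 × (0.0841 + 0.0071) ≈ 10.286 × 0.0912 ≈ 0.938 mcg/mL.

0.9 mcg/mL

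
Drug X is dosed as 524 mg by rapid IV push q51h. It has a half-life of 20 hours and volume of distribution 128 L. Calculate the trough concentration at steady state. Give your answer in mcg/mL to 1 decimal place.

0.8 mcg/mL

Over one 51-h interval, 51/20 ≈ 2.55 half-lives elapse, leaving f ≈ 0.1708 of each dose.
At steady state, accumulation factor R = 1/(1 − e^(−kτ)) ≈ 1.2060.
Each bolus raises the concentration by D/Vd = 524/128 ≈ 4.094 mcg/mL.
Steady-state peak Cmax,ss = C₀·R ≈ 4.094 × 1.2060 ≈ 4.937 mcg/mL.
Steady-state trough Cmin,ss = Cmax,ss·f ≈ 4.937 × 0.1708 ≈ 0.843 mcg/mL.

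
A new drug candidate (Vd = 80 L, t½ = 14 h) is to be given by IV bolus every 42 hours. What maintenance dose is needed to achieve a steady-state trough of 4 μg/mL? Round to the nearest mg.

2240 mg

τ/t½ = 42/14 ≈ 3, so f = (1/2)^(42/14) ≈ 0.125000.
Cmin,ss = (D/Vd)·f/(1−f), so D = Cmin,ss·Vd·(1−f)/f.
D = 4 × 80 × (1−f)/f ≈ 4 × 80 × 7.00000 ≈ 2240.00 mg.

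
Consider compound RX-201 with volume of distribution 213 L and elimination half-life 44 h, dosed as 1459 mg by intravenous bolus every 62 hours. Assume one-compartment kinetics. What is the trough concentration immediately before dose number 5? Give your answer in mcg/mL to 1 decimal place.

f = (1/2)^(τ/t½) = (1/2)^(62/44) ≈ 0.3765.
C₀ = D/Vd = 1459/213 ≈ 6.850 mcg/mL.
Before the 5th dose, 4 doses have been given. Superposition: Cmin = C₀·(f + f² + … + f^4).
≈ 6.850 × (0.3765 + 0.1418 + 0.0534 + 0.0201) ≈ 6.850 × 0.5918 ≈ 4.054 mcg/mL.

4.1 mcg/mL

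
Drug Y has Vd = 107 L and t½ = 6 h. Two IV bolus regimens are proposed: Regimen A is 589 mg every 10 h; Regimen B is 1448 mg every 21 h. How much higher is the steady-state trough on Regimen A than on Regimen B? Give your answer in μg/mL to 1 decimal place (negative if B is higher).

Regimen A: f = (1/2)^(10/6) ≈ 0.3150; Cmin,ss = (589/107)·f/(1−f) ≈ 2.531 μg/mL.
Regimen B: f = (1/2)^(21/6) ≈ 0.0884; Cmin,ss = (1448/107)·f/(1−f) ≈ 1.312 μg/mL.
Difference ≈ 2.531 − 1.312 ≈ 1.219 μg/mL.

1.2 μg/mL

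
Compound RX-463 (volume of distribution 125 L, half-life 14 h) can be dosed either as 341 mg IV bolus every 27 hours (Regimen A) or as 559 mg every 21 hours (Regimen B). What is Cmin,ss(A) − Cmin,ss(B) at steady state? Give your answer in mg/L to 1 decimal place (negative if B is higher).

Regimen A: f = (1/2)^(27/14) ≈ 0.2627; Cmin,ss = (341/125)·f/(1−f) ≈ 0.972 mg/L.
Regimen B: f = (1/2)^(21/14) ≈ 0.3536; Cmin,ss = (559/125)·f/(1−f) ≈ 2.446 mg/L.
Difference ≈ 0.972 − 2.446 ≈ -1.474 mg/L.

-1.5 mg/L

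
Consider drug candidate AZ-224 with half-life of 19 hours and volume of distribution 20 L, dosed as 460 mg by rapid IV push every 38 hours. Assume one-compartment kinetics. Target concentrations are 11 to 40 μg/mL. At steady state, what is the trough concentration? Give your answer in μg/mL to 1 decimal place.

The dosing interval is 2 half-lives, so f = 2^(−2) = 0.25.
Accumulation ratio R = 1/(1 − f) = 1/0.75 = 4/3.
Single-dose peak C₀ = D/Vd = 460/20 = 23 μg/mL.
Steady-state peak Cmax,ss = C₀·R = 23 × 4/3 ≈ 30.667 μg/mL.
Steady-state trough Cmin,ss = Cmax,ss·f ≈ 30.667 × 0.25 ≈ 7.667 μg/mL.
Trough 7.7 μg/mL vs MEC 11 μg/mL: subtherapeutic.

7.7 μg/mL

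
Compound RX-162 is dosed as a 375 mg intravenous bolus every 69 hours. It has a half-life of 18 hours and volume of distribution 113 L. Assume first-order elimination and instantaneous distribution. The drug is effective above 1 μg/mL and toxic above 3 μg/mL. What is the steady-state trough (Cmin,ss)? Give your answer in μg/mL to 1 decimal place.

τ/t½ = 69/18 ≈ 3.8333, so fraction remaining f = (1/2)^(69/18) ≈ 0.0702.
Accumulation ratio R = 1/(1 − f) ≈ 1/0.9298 ≈ 1.0755.
Single-dose peak C₀ = D/Vd = 375/113 ≈ 3.319 μg/mL.
Steady-state peak Cmax,ss = C₀·R ≈ 3.319 × 1.0755 ≈ 3.570 μg/mL.
One interval later, Cmin,ss = Cmax,ss·e^(−kτ) ≈ 3.570 × 0.0702 ≈ 0.251 μg/mL.
Trough 0.3 μg/mL vs MEC 1 μg/mL: subtherapeutic.

0.3 μg/mL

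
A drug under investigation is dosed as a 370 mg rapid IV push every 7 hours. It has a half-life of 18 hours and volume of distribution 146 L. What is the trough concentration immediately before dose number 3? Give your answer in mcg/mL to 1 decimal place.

3.4 mcg/mL

f = (1/2)^(τ/t½) = (1/2)^(7/18) ≈ 0.7637.
C₀ = D/Vd = 370/146 ≈ 2.534 mcg/mL.
Before the 3rd dose, 2 doses have been given. Superposition: Cmin = C₀·(f + f²).
≈ 2.534 × (0.7637 + 0.5832) ≈ 2.534 × 1.3469 ≈ 3.413 mcg/mL.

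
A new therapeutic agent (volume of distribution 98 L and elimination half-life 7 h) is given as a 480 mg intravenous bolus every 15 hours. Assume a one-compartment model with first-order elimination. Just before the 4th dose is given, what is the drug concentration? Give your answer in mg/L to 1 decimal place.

1.4 mg/L

f = (1/2)^(τ/t½) = (1/2)^(15/7) ≈ 0.2264.
C₀ = D/Vd = 480/98 ≈ 4.898 mg/L.
Before the 4th dose, 3 doses have been given. Superposition: Cmin = C₀·(f + f² + … + f^3).
≈ 4.898 × (0.2264 + 0.0513 + 0.0116) ≈ 4.898 × 0.2893 ≈ 1.417 mg/L.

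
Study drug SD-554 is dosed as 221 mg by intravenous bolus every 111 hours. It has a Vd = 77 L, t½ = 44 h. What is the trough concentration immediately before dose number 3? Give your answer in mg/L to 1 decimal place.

f = (1/2)^(τ/t½) = (1/2)^(111/44) ≈ 0.1740.
C₀ = D/Vd = 221/77 ≈ 2.870 mg/L.
Before the 3rd dose, 2 doses have been given. Superposition: Cmin = C₀·(f + f²).
≈ 2.870 × (0.1740 + 0.0303) ≈ 2.870 × 0.2043 ≈ 0.586 mg/L.

0.6 mg/L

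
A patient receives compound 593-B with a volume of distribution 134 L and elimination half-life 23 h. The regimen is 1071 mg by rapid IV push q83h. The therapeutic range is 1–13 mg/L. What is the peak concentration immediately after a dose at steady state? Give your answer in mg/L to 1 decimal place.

8.7 mg/L

k = ln2/t½ = ln2/23 ≈ 0.030137 h⁻¹; fraction remaining f = e^(−kτ) = e^(−0.030137×83) ≈ 0.0820.
At steady state, accumulation factor R = 1/(1 − e^(−kτ)) ≈ 1.0893.
Each bolus raises the concentration by D/Vd = 1071/134 ≈ 7.993 mg/L.
Steady-state peak Cmax,ss = C₀·R ≈ 7.993 × 1.0893 ≈ 8.707 mg/L.
Peak 8.7 mg/L vs MTC 13 mg/L: below toxic threshold.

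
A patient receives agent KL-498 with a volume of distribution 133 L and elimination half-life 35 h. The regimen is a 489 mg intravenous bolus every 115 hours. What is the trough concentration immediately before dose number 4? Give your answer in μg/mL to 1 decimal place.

f = (1/2)^(τ/t½) = (1/2)^(115/35) ≈ 0.1025.
C₀ = D/Vd = 489/133 ≈ 3.677 μg/mL.
Before the 4th dose, 3 doses have been given. Superposition: Cmin = C₀·(f + f² + … + f^3).
≈ 3.677 × (0.1025 + 0.0105 + 0.0011) ≈ 3.677 × 0.1141 ≈ 0.420 μg/mL.

0.4 μg/mL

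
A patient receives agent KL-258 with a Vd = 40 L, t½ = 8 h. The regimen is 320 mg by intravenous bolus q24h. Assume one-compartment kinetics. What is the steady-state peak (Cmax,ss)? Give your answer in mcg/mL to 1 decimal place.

The dosing interval is 3 half-lives, so f = 2^(−3) = 0.125.
Accumulation ratio R = 1/(1 − f) = 1/0.875 = 8/7.
Single-dose peak C₀ = D/Vd = 320/40 = 8 mcg/mL.
Steady-state peak Cmax,ss = C₀·R = 8 × 8/7 ≈ 9.143 mcg/mL.

9.1 mcg/mL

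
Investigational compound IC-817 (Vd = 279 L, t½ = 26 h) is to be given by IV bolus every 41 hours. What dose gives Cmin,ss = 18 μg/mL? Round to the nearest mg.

τ/t½ = 41/26 ≈ 1.5769, so f = (1/2)^(41/26) ≈ 0.335196.
Cmin,ss = (D/Vd)·f/(1−f), so D = Cmin,ss·Vd·(1−f)/f.
D = 18 × 279 × (1−f)/f ≈ 18 × 279 × 1.98333 ≈ 9960.28 mg.

9960 mg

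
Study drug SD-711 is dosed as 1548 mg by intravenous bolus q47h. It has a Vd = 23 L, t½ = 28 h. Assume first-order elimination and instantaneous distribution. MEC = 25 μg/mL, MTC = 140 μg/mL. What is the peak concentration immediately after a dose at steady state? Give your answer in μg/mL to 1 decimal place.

τ/t½ = 47/28 ≈ 1.6786, so fraction remaining f = (1/2)^(47/28) ≈ 0.3124.
Accumulation ratio R = 1/(1 − f) ≈ 1/0.6876 ≈ 1.4543.
Each bolus raises the concentration by D/Vd = 1548/23 ≈ 67.304 μg/mL.
Steady-state peak Cmax,ss = C₀·R ≈ 67.304 × 1.4543 ≈ 97.880 μg/mL.
Peak 97.9 μg/mL vs MTC 140 μg/mL: below toxic threshold.

97.9 μg/mL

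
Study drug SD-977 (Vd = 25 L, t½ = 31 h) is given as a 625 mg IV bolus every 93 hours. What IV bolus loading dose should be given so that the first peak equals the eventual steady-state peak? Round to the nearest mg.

f = (1/2)^(93/31) ≈ 0.125000; accumulation ratio R = 1/(1−f) ≈ 1.14286.
Loading dose to hit Cmax,ss on first dose: D_load = D_maint·R ≈ 625 × 1.14286 ≈ 714.29 mg.

714 mg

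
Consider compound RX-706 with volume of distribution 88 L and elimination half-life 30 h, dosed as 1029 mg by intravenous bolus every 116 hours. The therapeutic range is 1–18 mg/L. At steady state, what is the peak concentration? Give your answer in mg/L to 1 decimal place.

12.6 mg/L

Over one 116-h interval, 116/30 ≈ 3.8667 half-lives elapse, leaving f ≈ 0.0686 of each dose.
Accumulation ratio R = 1/(1 − f) ≈ 1/0.9314 ≈ 1.0737.
Single-dose peak C₀ = D/Vd = 1029/88 ≈ 11.693 mg/L.
Steady-state peak Cmax,ss = C₀·R ≈ 11.693 × 1.0737 ≈ 12.555 mg/L.
Peak 12.6 mg/L vs MTC 18 mg/L: below toxic threshold.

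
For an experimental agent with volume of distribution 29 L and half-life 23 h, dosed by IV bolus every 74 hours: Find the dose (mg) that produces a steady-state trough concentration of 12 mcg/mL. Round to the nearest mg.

2889 mg

τ/t½ = 74/23 ≈ 3.2174, so f = (1/2)^(74/23) ≈ 0.107515.
Cmin,ss = (D/Vd)·f/(1−f), so D = Cmin,ss·Vd·(1−f)/f.
D = 12 × 29 × (1−f)/f ≈ 12 × 29 × 8.30103 ≈ 2888.76 mg.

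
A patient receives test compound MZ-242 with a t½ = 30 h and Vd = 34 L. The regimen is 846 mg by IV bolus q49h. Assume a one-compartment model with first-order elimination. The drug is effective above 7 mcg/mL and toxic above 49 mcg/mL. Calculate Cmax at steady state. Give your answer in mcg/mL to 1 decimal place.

Over one 49-h interval, 49/30 ≈ 1.6333 half-lives elapse, leaving f ≈ 0.3223 of each dose.
At steady state, accumulation factor R = 1/(1 − e^(−kτ)) ≈ 1.4756.
Each bolus raises the concentration by D/Vd = 846/34 ≈ 24.882 mcg/mL.
Steady-state peak Cmax,ss = C₀·R ≈ 24.882 × 1.4756 ≈ 36.716 mcg/mL.
Peak 36.7 mcg/mL vs MTC 49 mcg/mL: below toxic threshold.

36.7 mcg/mL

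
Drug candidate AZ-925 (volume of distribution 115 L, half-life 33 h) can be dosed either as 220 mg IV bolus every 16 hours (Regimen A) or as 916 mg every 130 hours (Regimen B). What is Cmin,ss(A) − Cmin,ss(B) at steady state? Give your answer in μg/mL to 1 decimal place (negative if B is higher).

Regimen A: f = (1/2)^(16/33) ≈ 0.7146; Cmin,ss = (220/115)·f/(1−f) ≈ 4.790 μg/mL.
Regimen B: f = (1/2)^(130/33) ≈ 0.0652; Cmin,ss = (916/115)·f/(1−f) ≈ 0.556 μg/mL.
Difference ≈ 4.790 − 0.556 ≈ 4.234 μg/mL.

4.2 μg/mL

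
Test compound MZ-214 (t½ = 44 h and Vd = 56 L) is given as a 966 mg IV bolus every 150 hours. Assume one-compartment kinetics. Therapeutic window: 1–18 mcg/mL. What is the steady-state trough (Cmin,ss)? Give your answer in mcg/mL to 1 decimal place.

Over one 150-h interval, 150/44 ≈ 3.4091 half-lives elapse, leaving f ≈ 0.0941 of each dose.
Each bolus raises the concentration by D/Vd = 966/56 ≈ 17.250 mcg/mL.
Steady-state trough Cmin,ss = C₀·f/(1−f) ≈ 17.250 × 0.0941/0.9059 ≈ 1.792 mcg/mL.
Trough 1.8 mcg/mL vs MEC 1 mcg/mL: adequate.

1.8 mcg/mL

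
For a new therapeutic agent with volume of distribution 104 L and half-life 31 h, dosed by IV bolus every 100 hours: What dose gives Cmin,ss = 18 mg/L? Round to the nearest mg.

15641 mg

τ/t½ = 100/31 ≈ 3.2258, so f = (1/2)^(100/31) ≈ 0.106890.
Cmin,ss = (D/Vd)·f/(1−f), so D = Cmin,ss·Vd·(1−f)/f.
D = 18 × 104 × (1−f)/f ≈ 18 × 104 × 8.35541 ≈ 15641.33 mg.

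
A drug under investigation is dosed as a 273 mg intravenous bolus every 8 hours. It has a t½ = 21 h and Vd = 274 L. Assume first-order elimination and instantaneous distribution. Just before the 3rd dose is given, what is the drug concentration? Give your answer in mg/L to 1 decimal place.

1.4 mg/L

f = (1/2)^(τ/t½) = (1/2)^(8/21) ≈ 0.7679.
C₀ = D/Vd = 273/274 ≈ 0.996 mg/L.
Before the 3rd dose, 2 doses have been given. Superposition: Cmin = C₀·(f + f²).
≈ 0.996 × (0.7679 + 0.5897) ≈ 0.996 × 1.3576 ≈ 1.352 mg/L.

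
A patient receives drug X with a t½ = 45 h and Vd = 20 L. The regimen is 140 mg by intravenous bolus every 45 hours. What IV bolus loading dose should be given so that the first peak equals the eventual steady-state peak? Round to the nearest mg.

f = (1/2)^(45/45) ≈ 0.500000; accumulation ratio R = 1/(1−f) ≈ 2.00000.
Loading dose to hit Cmax,ss on first dose: D_load = D_maint·R ≈ 140 × 2.00000 ≈ 280.00 mg.

280 mg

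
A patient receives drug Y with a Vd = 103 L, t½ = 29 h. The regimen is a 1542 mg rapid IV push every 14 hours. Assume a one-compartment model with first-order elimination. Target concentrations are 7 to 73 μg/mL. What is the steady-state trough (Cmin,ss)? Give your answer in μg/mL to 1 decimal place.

k = ln2/t½ = ln2/29 ≈ 0.023902 h⁻¹; fraction remaining f = e^(−kτ) = e^(−0.023902×14) ≈ 0.7156.
Each bolus raises the concentration by D/Vd = 1542/103 ≈ 14.971 μg/mL.
Steady-state trough Cmin,ss = C₀·f/(1−f) ≈ 14.971 × 0.7156/0.2844 ≈ 37.670 μg/mL.
Trough 37.7 μg/mL vs MEC 7 μg/mL: adequate.

37.7 μg/mL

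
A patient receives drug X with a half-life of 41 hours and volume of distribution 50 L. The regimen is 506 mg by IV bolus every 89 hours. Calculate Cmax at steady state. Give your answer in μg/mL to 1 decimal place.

13.0 μg/mL

Over one 89-h interval, 89/41 ≈ 2.1707 half-lives elapse, leaving f ≈ 0.2221 of each dose.
At steady state, accumulation factor R = 1/(1 − e^(−kτ)) ≈ 1.2855.
Single-dose peak C₀ = D/Vd = 506/50 ≈ 10.120 μg/mL.
Steady-state peak Cmax,ss = C₀·R ≈ 10.120 × 1.2855 ≈ 13.009 μg/mL.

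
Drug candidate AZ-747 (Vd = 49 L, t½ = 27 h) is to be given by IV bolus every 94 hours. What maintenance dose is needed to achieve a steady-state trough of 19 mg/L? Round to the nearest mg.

9468 mg

τ/t½ = 94/27 ≈ 3.4815, so f = (1/2)^(94/27) ≈ 0.089530.
Cmin,ss = (D/Vd)·f/(1−f), so D = Cmin,ss·Vd·(1−f)/f.
D = 19 × 49 × (1−f)/f ≈ 19 × 49 × 10.16944 ≈ 9467.75 mg.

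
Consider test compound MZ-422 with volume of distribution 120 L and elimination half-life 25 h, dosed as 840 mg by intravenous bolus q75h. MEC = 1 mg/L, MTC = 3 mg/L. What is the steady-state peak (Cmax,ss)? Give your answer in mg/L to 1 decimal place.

8.0 mg/L

The dosing interval is 3 half-lives, so f = 2^(−3) = 0.125.
At steady state, R = 1/(1 − 0.125) = 8/7.
Single-dose peak C₀ = D/Vd = 840/120 = 7 mg/L.
Steady-state peak Cmax,ss = C₀·R = 7 × 8/7 ≈ 8.000 mg/L.
Peak 8.0 mg/L vs MTC 3 mg/L: exceeds toxic threshold.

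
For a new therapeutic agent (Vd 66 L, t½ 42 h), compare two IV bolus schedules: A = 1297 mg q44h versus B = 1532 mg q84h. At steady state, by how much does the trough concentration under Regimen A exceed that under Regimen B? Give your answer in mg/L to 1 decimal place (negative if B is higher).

Regimen A: f = (1/2)^(44/42) ≈ 0.4838; Cmin,ss = (1297/66)·f/(1−f) ≈ 18.418 mg/L.
Regimen B: f = (1/2)^(84/42) ≈ 0.2500; Cmin,ss = (1532/66)·f/(1−f) ≈ 7.737 mg/L.
Difference ≈ 18.418 − 7.737 ≈ 10.681 mg/L.

10.7 mg/L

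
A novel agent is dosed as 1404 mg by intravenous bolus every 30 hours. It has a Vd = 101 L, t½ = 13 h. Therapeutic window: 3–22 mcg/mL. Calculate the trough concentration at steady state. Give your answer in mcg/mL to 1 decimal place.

k = ln2/t½ = ln2/13 ≈ 0.053319 h⁻¹; fraction remaining f = e^(−kτ) = e^(−0.053319×30) ≈ 0.2020.
At steady state, accumulation factor R = 1/(1 − e^(−kτ)) ≈ 1.2531.
Each bolus raises the concentration by D/Vd = 1404/101 ≈ 13.901 mcg/mL.
Cmax,ss = C₀/(1 − f) ≈ 13.901/0.7980 ≈ 17.420 mcg/mL.
One interval later, Cmin,ss = Cmax,ss·e^(−kτ) ≈ 17.420 × 0.2020 ≈ 3.519 mcg/mL.
Trough 3.5 mcg/mL vs MEC 3 mcg/mL: adequate.

3.5 mcg/mL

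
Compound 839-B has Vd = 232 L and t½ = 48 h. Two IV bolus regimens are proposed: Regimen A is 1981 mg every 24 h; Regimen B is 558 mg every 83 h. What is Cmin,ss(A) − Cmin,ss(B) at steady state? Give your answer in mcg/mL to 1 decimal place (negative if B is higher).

Regimen A: f = (1/2)^(24/48) ≈ 0.7071; Cmin,ss = (1981/232)·f/(1−f) ≈ 20.614 mcg/mL.
Regimen B: f = (1/2)^(83/48) ≈ 0.3016; Cmin,ss = (558/232)·f/(1−f) ≈ 1.039 mcg/mL.
Difference ≈ 20.614 − 1.039 ≈ 19.575 mcg/mL.

19.6 mcg/mL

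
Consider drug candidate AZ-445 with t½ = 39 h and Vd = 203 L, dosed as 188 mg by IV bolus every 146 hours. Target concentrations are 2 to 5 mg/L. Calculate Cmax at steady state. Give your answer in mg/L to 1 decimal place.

1.0 mg/L

τ/t½ = 146/39 ≈ 3.7436, so fraction remaining f = (1/2)^(146/39) ≈ 0.0747.
Accumulation ratio R = 1/(1 − f) ≈ 1/0.9253 ≈ 1.0807.
Single-dose peak C₀ = D/Vd = 188/203 ≈ 0.926 mg/L.
Cmax,ss = C₀/(1 − f) ≈ 0.926/0.9253 ≈ 1.001 mg/L.
Peak 1.0 mg/L vs MTC 5 mg/L: below toxic threshold.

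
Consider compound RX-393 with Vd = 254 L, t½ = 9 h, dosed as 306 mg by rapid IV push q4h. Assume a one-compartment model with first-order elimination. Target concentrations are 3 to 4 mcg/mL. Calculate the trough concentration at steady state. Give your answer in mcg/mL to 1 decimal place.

3.3 mcg/mL

Over one 4-h interval, 4/9 ≈ 0.44444 half-lives elapse, leaving f ≈ 0.7349 of each dose.
Each bolus raises the concentration by D/Vd = 306/254 ≈ 1.205 mcg/mL.
Steady-state trough Cmin,ss = C₀·f/(1−f) ≈ 1.205 × 0.7349/0.2651 ≈ 3.340 mcg/mL.
Trough 3.3 mcg/mL vs MEC 3 mcg/mL: adequate.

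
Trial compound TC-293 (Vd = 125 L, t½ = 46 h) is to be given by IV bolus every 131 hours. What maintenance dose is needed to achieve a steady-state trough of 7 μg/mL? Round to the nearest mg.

τ/t½ = 131/46 ≈ 2.8478, so f = (1/2)^(131/46) ≈ 0.138905.
Cmin,ss = (D/Vd)·f/(1−f), so D = Cmin,ss·Vd·(1−f)/f.
D = 7 × 125 × (1−f)/f ≈ 7 × 125 × 6.19916 ≈ 5424.27 mg.

5424 mg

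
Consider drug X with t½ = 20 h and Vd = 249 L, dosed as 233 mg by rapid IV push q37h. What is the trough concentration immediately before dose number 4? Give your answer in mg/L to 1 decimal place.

0.4 mg/L

f = (1/2)^(τ/t½) = (1/2)^(37/20) ≈ 0.2774.
C₀ = D/Vd = 233/249 ≈ 0.936 mg/L.
Before the 4th dose, 3 doses have been given. Superposition: Cmin = C₀·(f + f² + … + f^3).
≈ 0.936 × (0.2774 + 0.0770 + 0.0213) ≈ 0.936 × 0.3757 ≈ 0.352 mg/L.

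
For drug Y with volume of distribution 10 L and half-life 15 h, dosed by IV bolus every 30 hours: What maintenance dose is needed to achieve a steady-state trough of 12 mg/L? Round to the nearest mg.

360 mg

τ/t½ = 30/15 ≈ 2, so f = (1/2)^(30/15) ≈ 0.250000.
Cmin,ss = (D/Vd)·f/(1−f), so D = Cmin,ss·Vd·(1−f)/f.
D = 12 × 10 × (1−f)/f ≈ 12 × 10 × 3.00000 ≈ 360.00 mg.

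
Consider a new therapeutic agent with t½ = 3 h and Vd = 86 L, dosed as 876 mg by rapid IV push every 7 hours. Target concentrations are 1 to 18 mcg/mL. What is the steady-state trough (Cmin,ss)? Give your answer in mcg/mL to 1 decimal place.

τ/t½ = 7/3 ≈ 2.3333, so fraction remaining f = (1/2)^(7/3) ≈ 0.1984.
At steady state, accumulation factor R = 1/(1 − e^(−kτ)) ≈ 1.2475.
Each bolus raises the concentration by D/Vd = 876/86 ≈ 10.186 mcg/mL.
Steady-state peak Cmax,ss = C₀·R ≈ 10.186 × 1.2475 ≈ 12.707 mcg/mL.
Steady-state trough Cmin,ss = Cmax,ss·f ≈ 12.707 × 0.1984 ≈ 2.521 mcg/mL.
Trough 2.5 mcg/mL vs MEC 1 mcg/mL: adequate.

2.5 mcg/mL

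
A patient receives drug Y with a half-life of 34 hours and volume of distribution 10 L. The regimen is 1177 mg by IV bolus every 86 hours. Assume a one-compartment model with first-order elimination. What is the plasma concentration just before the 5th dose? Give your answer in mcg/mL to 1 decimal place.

f = (1/2)^(τ/t½) = (1/2)^(86/34) ≈ 0.1732.
C₀ = D/Vd = 1177/10 ≈ 117.700 mcg/mL.
Before the 5th dose, 4 doses have been given. Superposition: Cmin = C₀·(f + f² + … + f^4).
≈ 117.700 × (0.1732 + 0.0300 + 0.0052 + 0.0009) ≈ 117.700 × 0.2093 ≈ 24.635 mcg/mL.

24.6 mcg/mL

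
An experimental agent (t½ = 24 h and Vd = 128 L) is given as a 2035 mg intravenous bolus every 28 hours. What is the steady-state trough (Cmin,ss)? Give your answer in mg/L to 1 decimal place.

Over one 28-h interval, 28/24 ≈ 1.1667 half-lives elapse, leaving f ≈ 0.4454 of each dose.
At steady state, accumulation factor R = 1/(1 − e^(−kτ)) ≈ 1.8031.
Single-dose peak C₀ = D/Vd = 2035/128 ≈ 15.898 mg/L.
Cmax,ss = C₀/(1 − f) ≈ 15.898/0.5546 ≈ 28.666 mg/L.
Steady-state trough Cmin,ss = Cmax,ss·f ≈ 28.666 × 0.4454 ≈ 12.768 mg/L.

12.8 mg/L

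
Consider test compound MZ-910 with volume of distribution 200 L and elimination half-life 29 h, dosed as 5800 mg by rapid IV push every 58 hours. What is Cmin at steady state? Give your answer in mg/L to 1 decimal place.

9.7 mg/L

The dosing interval is 2 half-lives, so f = 2^(−2) = 0.25.
Accumulation ratio R = 1/(1 − f) = 1/0.75 = 4/3.
Single-dose peak C₀ = D/Vd = 5800/200 = 29 mg/L.
Steady-state peak Cmax,ss = C₀·R = 29 × 4/3 ≈ 38.667 mg/L.
Steady-state trough Cmin,ss = Cmax,ss·f ≈ 38.667 × 0.25 ≈ 9.667 mg/L.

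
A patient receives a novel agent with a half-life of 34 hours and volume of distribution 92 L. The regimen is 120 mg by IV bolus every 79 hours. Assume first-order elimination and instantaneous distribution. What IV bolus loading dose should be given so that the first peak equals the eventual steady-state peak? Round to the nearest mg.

150 mg

f = (1/2)^(79/34) ≈ 0.199778; accumulation ratio R = 1/(1−f) ≈ 1.24965.
Loading dose to hit Cmax,ss on first dose: D_load = D_maint·R ≈ 120 × 1.24965 ≈ 149.96 mg.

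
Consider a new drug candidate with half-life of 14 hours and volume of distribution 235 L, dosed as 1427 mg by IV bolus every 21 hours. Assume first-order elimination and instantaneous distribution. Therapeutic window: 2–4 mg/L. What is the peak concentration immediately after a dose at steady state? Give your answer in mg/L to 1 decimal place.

Over one 21-h interval, 21/14 ≈ 1.5 half-lives elapse, leaving f ≈ 0.3536 of each dose.
At steady state, accumulation factor R = 1/(1 − e^(−kτ)) ≈ 1.5470.
Each bolus raises the concentration by D/Vd = 1427/235 ≈ 6.072 mg/L.
Steady-state peak Cmax,ss = C₀·R ≈ 6.072 × 1.5470 ≈ 9.393 mg/L.
Peak 9.4 mg/L vs MTC 4 mg/L: exceeds toxic threshold.

9.4 mg/L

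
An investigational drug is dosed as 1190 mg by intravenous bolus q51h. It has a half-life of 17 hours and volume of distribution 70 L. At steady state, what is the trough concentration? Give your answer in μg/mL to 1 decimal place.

2.4 μg/mL

The dosing interval is 3 half-lives, so f = 2^(−3) = 0.125.
At steady state, R = 1/(1 − 0.125) = 8/7.
Single-dose peak C₀ = D/Vd = 1190/70 = 17 μg/mL.
Steady-state peak Cmax,ss = C₀·R = 17 × 8/7 ≈ 19.429 μg/mL.
Steady-state trough Cmin,ss = Cmax,ss·f ≈ 19.429 × 0.125 ≈ 2.429 μg/mL.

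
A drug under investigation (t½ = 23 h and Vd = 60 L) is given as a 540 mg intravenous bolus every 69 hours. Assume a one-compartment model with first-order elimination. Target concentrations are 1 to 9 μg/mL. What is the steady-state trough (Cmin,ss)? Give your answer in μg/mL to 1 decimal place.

1.3 μg/mL

τ = 69 h = 3 half-lives, so f = (1/2)^3 = 0.125.
At steady state, R = 1/(1 − 0.125) = 8/7.
Single-dose peak C₀ = D/Vd = 540/60 = 9 μg/mL.
Steady-state peak Cmax,ss = C₀·R = 9 × 8/7 ≈ 10.286 μg/mL.
Steady-state trough Cmin,ss = Cmax,ss·f ≈ 10.286 × 0.125 ≈ 1.286 μg/mL.
Trough 1.3 μg/mL vs MEC 1 μg/mL: adequate.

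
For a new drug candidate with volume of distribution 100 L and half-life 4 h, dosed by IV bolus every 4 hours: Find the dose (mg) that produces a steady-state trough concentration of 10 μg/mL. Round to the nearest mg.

τ/t½ = 4/4 ≈ 1, so f = (1/2)^(4/4) ≈ 0.500000.
Cmin,ss = (D/Vd)·f/(1−f), so D = Cmin,ss·Vd·(1−f)/f.
D = 10 × 100 × (1−f)/f ≈ 10 × 100 × 1.00000 ≈ 1000.00 mg.

1000 mg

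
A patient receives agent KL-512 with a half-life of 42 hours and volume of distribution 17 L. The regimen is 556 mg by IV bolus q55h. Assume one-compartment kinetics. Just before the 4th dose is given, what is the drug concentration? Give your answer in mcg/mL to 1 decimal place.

20.7 mcg/mL

f = (1/2)^(τ/t½) = (1/2)^(55/42) ≈ 0.4035.
C₀ = D/Vd = 556/17 ≈ 32.706 mcg/mL.
Before the 4th dose, 3 doses have been given. Superposition: Cmin = C₀·(f + f² + … + f^3).
≈ 32.706 × (0.4035 + 0.1628 + 0.0657) ≈ 32.706 × 0.6320 ≈ 20.670 mcg/mL.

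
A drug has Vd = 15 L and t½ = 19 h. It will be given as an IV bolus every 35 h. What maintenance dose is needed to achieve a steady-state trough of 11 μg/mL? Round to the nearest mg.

427 mg

τ/t½ = 35/19 ≈ 1.8421, so f = (1/2)^(35/19) ≈ 0.278914.
Cmin,ss = (D/Vd)·f/(1−f), so D = Cmin,ss·Vd·(1−f)/f.
D = 11 × 15 × (1−f)/f ≈ 11 × 15 × 2.58533 ≈ 426.58 mg.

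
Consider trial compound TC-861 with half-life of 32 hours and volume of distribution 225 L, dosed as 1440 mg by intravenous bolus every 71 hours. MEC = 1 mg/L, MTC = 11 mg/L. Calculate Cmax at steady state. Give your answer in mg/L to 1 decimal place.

8.2 mg/L

Over one 71-h interval, 71/32 ≈ 2.2188 half-lives elapse, leaving f ≈ 0.2148 of each dose.
At steady state, accumulation factor R = 1/(1 − e^(−kτ)) ≈ 1.2736.
Single-dose peak C₀ = D/Vd = 1440/225 ≈ 6.400 mg/L.
Steady-state peak Cmax,ss = C₀·R ≈ 6.400 × 1.2736 ≈ 8.151 mg/L.
Peak 8.2 mg/L vs MTC 11 mg/L: below toxic threshold.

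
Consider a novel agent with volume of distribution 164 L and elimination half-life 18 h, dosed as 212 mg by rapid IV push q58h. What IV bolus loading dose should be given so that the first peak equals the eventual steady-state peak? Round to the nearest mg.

f = (1/2)^(58/18) ≈ 0.107155; accumulation ratio R = 1/(1−f) ≈ 1.12002.
Loading dose to hit Cmax,ss on first dose: D_load = D_maint·R ≈ 212 × 1.12002 ≈ 237.44 mg.

237 mg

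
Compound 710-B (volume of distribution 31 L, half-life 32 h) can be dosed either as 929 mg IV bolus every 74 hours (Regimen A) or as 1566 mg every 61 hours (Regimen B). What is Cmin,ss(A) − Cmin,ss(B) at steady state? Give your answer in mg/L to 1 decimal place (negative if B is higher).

-10.8 mg/L

Regimen A: f = (1/2)^(74/32) ≈ 0.2013; Cmin,ss = (929/31)·f/(1−f) ≈ 7.553 mg/L.
Regimen B: f = (1/2)^(61/32) ≈ 0.2668; Cmin,ss = (1566/31)·f/(1−f) ≈ 18.382 mg/L.
Difference ≈ 7.553 − 18.382 ≈ -10.829 mg/L.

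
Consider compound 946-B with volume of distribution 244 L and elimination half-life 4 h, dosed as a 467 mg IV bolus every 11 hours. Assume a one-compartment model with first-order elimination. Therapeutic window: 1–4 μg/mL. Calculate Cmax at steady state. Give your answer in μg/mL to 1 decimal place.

Over one 11-h interval, 11/4 ≈ 2.75 half-lives elapse, leaving f ≈ 0.1487 of each dose.
Accumulation ratio R = 1/(1 − f) ≈ 1/0.8513 ≈ 1.1747.
Each bolus raises the concentration by D/Vd = 467/244 ≈ 1.914 μg/mL.
Cmax,ss = C₀/(1 − f) ≈ 1.914/0.8513 ≈ 2.248 μg/mL.
Peak 2.2 μg/mL vs MTC 4 μg/mL: below toxic threshold.

2.2 μg/mL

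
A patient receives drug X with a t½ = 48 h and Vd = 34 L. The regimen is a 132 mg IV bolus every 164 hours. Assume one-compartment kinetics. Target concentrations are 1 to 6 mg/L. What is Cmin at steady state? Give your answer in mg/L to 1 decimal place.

Over one 164-h interval, 164/48 ≈ 3.4167 half-lives elapse, leaving f ≈ 0.0936 of each dose.
Single-dose peak C₀ = D/Vd = 132/34 ≈ 3.882 mg/L.
Steady-state trough Cmin,ss = C₀·f/(1−f) ≈ 3.882 × 0.0936/0.9064 ≈ 0.401 mg/L.
Trough 0.4 mg/L vs MEC 1 mg/L: subtherapeutic.

0.4 mg/L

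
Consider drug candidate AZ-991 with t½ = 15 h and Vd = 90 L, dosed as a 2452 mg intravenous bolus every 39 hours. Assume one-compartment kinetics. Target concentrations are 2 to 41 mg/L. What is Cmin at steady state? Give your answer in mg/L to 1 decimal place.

k = ln2/t½ = ln2/15 ≈ 0.046210 h⁻¹; fraction remaining f = e^(−kτ) = e^(−0.046210×39) ≈ 0.1649.
Single-dose peak C₀ = D/Vd = 2452/90 ≈ 27.244 mg/L.
Steady-state trough Cmin,ss = C₀·f/(1−f) ≈ 27.244 × 0.1649/0.8351 ≈ 5.380 mg/L.
Trough 5.4 mg/L vs MEC 2 mg/L: adequate.

5.4 mg/L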